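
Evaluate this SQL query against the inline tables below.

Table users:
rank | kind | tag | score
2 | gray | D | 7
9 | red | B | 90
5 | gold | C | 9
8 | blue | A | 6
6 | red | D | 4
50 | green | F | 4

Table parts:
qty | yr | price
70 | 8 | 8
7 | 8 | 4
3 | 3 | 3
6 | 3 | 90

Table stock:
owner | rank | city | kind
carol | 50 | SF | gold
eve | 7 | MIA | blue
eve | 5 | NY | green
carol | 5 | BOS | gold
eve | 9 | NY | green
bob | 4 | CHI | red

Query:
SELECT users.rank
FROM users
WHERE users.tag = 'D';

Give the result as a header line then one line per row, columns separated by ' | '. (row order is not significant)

== RESULT ==
users.rank
2
6

Derivation:
After WHERE (2 rows):
users.rank | users.kind | users.tag | users.score
2 | gray | D | 7
6 | red | D | 4
After SELECT (2 rows):
users.rank
2
6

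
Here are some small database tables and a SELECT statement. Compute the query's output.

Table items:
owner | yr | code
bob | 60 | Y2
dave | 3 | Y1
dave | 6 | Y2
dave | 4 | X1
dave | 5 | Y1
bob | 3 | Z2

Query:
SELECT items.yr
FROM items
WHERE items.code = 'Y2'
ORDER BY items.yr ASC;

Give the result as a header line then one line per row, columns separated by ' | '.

After WHERE (2 rows):
items.owner | items.yr | items.code
bob | 60 | Y2
dave | 6 | Y2
After SELECT (2 rows):
items.yr
60
6
After ORDER BY (2 rows):
items.yr
6
60

== RESULT ==
items.yr
6
60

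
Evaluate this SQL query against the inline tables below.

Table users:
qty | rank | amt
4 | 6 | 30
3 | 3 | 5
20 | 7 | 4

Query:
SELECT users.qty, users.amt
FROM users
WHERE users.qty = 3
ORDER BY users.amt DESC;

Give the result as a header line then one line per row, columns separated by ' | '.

== RESULT ==
users.qty | users.amt
3 | 5

Derivation:
After WHERE (1 rows):
users.qty | users.rank | users.amt
3 | 3 | 5
After SELECT (1 rows):
users.qty | users.amt
3 | 5
After ORDER BY (1 rows):
users.qty | users.amt
3 | 5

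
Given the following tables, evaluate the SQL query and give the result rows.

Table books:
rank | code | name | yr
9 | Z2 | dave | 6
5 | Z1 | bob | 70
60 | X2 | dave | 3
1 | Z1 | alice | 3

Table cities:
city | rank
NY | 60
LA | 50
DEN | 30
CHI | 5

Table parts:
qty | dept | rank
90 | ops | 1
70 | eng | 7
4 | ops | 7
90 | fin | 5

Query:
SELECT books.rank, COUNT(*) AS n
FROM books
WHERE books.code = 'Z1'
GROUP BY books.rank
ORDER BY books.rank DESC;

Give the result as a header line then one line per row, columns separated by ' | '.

After WHERE (2 rows):
books.rank | books.code | books.name | books.yr
5 | Z1 | bob | 70
1 | Z1 | alice | 3
After GROUP BY (2 rows):
books.rank | n
5 | 1
1 | 1
After ORDER BY (2 rows):
books.rank | n
5 | 1
1 | 1

== RESULT ==
books.rank | n
5 | 1
1 | 1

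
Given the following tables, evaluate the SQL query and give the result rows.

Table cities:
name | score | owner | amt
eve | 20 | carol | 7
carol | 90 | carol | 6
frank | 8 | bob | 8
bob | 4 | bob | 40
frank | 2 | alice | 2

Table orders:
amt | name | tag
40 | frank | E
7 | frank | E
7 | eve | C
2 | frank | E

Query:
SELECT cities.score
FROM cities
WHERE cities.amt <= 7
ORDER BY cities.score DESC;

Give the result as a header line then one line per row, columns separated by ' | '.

== RESULT ==
cities.score
90
20
2

Derivation:
After WHERE (3 rows):
cities.name | cities.score | cities.owner | cities.amt
eve | 20 | carol | 7
carol | 90 | carol | 6
frank | 2 | alice | 2
After SELECT (3 rows):
cities.score
20
90
2
After ORDER BY (3 rows):
cities.score
90
20
2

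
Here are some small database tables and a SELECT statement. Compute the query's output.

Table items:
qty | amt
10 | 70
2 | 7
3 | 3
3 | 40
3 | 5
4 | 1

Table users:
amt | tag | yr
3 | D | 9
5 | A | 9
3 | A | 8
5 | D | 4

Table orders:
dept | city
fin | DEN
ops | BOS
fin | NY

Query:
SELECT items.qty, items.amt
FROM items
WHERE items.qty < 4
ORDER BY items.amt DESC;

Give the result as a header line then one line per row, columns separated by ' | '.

After WHERE (4 rows):
items.qty | items.amt
2 | 7
3 | 3
3 | 40
3 | 5
After SELECT (4 rows):
items.qty | items.amt
2 | 7
3 | 3
3 | 40
3 | 5
After ORDER BY (4 rows):
items.qty | items.amt
3 | 40
2 | 7
3 | 5
3 | 3

== RESULT ==
items.qty | items.amt
3 | 40
2 | 7
3 | 5
3 | 3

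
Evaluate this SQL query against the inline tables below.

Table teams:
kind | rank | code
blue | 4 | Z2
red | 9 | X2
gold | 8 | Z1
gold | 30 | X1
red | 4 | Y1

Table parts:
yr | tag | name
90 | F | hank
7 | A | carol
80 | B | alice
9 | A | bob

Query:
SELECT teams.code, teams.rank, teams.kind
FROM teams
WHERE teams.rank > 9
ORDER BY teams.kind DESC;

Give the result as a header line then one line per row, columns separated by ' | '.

== RESULT ==
teams.code | teams.rank | teams.kind
X1 | 30 | gold

Derivation:
After WHERE (1 rows):
teams.kind | teams.rank | teams.code
gold | 30 | X1
After SELECT (1 rows):
teams.code | teams.rank | teams.kind
X1 | 30 | gold
After ORDER BY (1 rows):
teams.code | teams.rank | teams.kind
X1 | 30 | gold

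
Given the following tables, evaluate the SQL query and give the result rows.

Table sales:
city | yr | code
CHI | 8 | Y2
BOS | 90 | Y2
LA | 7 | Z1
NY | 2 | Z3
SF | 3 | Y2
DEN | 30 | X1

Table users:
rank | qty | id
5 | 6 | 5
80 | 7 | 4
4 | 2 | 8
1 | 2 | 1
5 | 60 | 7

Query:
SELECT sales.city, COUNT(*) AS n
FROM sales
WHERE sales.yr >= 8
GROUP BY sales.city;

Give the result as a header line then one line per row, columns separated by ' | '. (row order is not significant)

== RESULT ==
sales.city | n
CHI | 1
BOS | 1
DEN | 1

Derivation:
After WHERE (3 rows):
sales.city | sales.yr | sales.code
CHI | 8 | Y2
BOS | 90 | Y2
DEN | 30 | X1
After GROUP BY (3 rows):
sales.city | n
CHI | 1
BOS | 1
DEN | 1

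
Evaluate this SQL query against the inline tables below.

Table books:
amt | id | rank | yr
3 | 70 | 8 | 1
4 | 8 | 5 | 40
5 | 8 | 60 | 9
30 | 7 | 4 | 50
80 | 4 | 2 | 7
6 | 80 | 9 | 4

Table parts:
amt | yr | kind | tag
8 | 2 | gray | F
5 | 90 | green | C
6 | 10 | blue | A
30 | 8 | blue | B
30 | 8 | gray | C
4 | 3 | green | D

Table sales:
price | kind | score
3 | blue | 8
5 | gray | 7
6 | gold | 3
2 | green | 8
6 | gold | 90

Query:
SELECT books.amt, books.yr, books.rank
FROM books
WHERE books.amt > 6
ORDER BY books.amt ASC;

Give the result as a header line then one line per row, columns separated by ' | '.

After WHERE (2 rows):
books.amt | books.id | books.rank | books.yr
30 | 7 | 4 | 50
80 | 4 | 2 | 7
After SELECT (2 rows):
books.amt | books.yr | books.rank
30 | 50 | 4
80 | 7 | 2
After ORDER BY (2 rows):
books.amt | books.yr | books.rank
30 | 50 | 4
80 | 7 | 2

== RESULT ==
books.amt | books.yr | books.rank
30 | 50 | 4
80 | 7 | 2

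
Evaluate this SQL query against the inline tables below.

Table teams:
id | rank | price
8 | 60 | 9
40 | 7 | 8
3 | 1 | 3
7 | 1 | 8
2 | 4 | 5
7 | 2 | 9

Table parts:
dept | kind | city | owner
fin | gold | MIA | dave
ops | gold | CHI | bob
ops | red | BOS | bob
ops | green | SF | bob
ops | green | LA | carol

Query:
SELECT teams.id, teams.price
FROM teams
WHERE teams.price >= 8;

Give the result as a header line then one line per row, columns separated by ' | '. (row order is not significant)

After WHERE (4 rows):
teams.id | teams.rank | teams.price
8 | 60 | 9
40 | 7 | 8
7 | 1 | 8
7 | 2 | 9
After SELECT (4 rows):
teams.id | teams.price
8 | 9
40 | 8
7 | 8
7 | 9

== RESULT ==
teams.id | teams.price
8 | 9
40 | 8
7 | 8
7 | 9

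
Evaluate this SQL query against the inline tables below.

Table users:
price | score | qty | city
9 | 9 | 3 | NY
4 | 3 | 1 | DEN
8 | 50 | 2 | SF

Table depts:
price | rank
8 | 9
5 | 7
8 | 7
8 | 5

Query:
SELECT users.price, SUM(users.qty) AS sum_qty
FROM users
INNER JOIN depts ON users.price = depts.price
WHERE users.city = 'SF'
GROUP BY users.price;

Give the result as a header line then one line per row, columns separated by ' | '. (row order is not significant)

After JOIN depts (3 rows):
users.price | users.score | users.qty | users.city | depts.price | depts.rank
8 | 50 | 2 | SF | 8 | 9
8 | 50 | 2 | SF | 8 | 7
8 | 50 | 2 | SF | 8 | 5
After WHERE (3 rows):
users.price | users.score | users.qty | users.city | depts.price | depts.rank
8 | 50 | 2 | SF | 8 | 9
8 | 50 | 2 | SF | 8 | 7
8 | 50 | 2 | SF | 8 | 5
After GROUP BY (1 rows):
users.price | sum_qty
8 | 6

== RESULT ==
users.price | sum_qty
8 | 6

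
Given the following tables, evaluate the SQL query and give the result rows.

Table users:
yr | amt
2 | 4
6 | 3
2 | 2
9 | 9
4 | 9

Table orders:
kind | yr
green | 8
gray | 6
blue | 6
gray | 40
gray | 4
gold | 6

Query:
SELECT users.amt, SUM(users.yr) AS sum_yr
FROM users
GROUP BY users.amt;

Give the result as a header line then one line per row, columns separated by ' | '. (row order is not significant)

== RESULT ==
users.amt | sum_yr
4 | 2
3 | 6
2 | 2
9 | 13

Derivation:
After GROUP BY (4 rows):
users.amt | sum_yr
4 | 2
3 | 6
2 | 2
9 | 13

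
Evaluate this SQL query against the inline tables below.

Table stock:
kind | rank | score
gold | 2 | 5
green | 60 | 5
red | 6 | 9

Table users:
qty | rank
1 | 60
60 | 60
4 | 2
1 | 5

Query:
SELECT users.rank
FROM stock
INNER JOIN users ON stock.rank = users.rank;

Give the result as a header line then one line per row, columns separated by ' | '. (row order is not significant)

== RESULT ==
users.rank
2
60
60

Derivation:
After JOIN users (3 rows):
stock.kind | stock.rank | stock.score | users.qty | users.rank
gold | 2 | 5 | 4 | 2
green | 60 | 5 | 1 | 60
green | 60 | 5 | 60 | 60
After SELECT (3 rows):
users.rank
2
60
60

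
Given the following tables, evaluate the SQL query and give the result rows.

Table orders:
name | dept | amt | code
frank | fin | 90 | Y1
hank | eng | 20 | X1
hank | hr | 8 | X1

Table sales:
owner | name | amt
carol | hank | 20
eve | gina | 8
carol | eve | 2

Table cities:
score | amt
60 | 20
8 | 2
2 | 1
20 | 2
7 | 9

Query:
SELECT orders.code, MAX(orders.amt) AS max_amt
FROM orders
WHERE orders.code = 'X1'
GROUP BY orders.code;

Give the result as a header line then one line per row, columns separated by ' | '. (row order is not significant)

== RESULT ==
orders.code | max_amt
X1 | 20

Derivation:
After WHERE (2 rows):
orders.name | orders.dept | orders.amt | orders.code
hank | eng | 20 | X1
hank | hr | 8 | X1
After GROUP BY (1 rows):
orders.code | max_amt
X1 | 20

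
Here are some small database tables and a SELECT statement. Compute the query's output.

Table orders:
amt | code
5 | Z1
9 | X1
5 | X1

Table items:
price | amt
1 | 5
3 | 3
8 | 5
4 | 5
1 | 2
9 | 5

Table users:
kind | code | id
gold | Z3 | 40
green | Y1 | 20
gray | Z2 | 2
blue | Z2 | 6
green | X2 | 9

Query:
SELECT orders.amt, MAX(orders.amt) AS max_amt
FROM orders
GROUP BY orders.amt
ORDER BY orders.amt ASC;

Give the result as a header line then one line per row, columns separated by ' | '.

== RESULT ==
orders.amt | max_amt
5 | 5
9 | 9

Derivation:
After GROUP BY (2 rows):
orders.amt | max_amt
5 | 5
9 | 9
After ORDER BY (2 rows):
orders.amt | max_amt
5 | 5
9 | 9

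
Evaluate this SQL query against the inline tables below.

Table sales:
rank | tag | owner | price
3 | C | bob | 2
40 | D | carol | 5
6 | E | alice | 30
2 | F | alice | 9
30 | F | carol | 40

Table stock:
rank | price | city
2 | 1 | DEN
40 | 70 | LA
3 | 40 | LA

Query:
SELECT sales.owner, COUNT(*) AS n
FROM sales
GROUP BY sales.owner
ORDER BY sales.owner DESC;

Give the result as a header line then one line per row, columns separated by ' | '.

== RESULT ==
sales.owner | n
carol | 2
bob | 1
alice | 2

Derivation:
After GROUP BY (3 rows):
sales.owner | n
bob | 1
carol | 2
alice | 2
After ORDER BY (3 rows):
sales.owner | n
carol | 2
bob | 1
alice | 2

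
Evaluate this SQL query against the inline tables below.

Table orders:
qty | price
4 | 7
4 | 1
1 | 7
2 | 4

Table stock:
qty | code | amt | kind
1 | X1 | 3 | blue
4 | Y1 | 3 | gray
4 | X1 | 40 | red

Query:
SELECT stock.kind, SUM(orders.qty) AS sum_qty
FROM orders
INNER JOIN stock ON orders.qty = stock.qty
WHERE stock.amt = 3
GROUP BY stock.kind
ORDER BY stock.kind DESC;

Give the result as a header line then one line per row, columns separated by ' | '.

== RESULT ==
stock.kind | sum_qty
gray | 8
blue | 1

Derivation:
After JOIN stock (5 rows):
orders.qty | orders.price | stock.qty | stock.code | stock.amt | stock.kind
4 | 7 | 4 | Y1 | 3 | gray
4 | 7 | 4 | X1 | 40 | red
4 | 1 | 4 | Y1 | 3 | gray
4 | 1 | 4 | X1 | 40 | red
1 | 7 | 1 | X1 | 3 | blue
After WHERE (3 rows):
orders.qty | orders.price | stock.qty | stock.code | stock.amt | stock.kind
4 | 7 | 4 | Y1 | 3 | gray
4 | 1 | 4 | Y1 | 3 | gray
1 | 7 | 1 | X1 | 3 | blue
After GROUP BY (2 rows):
stock.kind | sum_qty
gray | 8
blue | 1
After ORDER BY (2 rows):
stock.kind | sum_qty
gray | 8
blue | 1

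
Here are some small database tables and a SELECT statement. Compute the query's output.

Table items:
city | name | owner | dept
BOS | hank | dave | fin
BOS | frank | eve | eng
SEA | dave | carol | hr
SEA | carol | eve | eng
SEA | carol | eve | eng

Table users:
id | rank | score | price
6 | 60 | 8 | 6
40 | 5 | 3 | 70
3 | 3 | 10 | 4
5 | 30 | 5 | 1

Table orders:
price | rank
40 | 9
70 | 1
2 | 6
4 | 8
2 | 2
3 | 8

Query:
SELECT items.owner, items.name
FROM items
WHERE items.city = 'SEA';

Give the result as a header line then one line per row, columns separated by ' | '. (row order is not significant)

== RESULT ==
items.owner | items.name
carol | dave
eve | carol
eve | carol

Derivation:
After WHERE (3 rows):
items.city | items.name | items.owner | items.dept
SEA | dave | carol | hr
SEA | carol | eve | eng
SEA | carol | eve | eng
After SELECT (3 rows):
items.owner | items.name
carol | dave
eve | carol
eve | carol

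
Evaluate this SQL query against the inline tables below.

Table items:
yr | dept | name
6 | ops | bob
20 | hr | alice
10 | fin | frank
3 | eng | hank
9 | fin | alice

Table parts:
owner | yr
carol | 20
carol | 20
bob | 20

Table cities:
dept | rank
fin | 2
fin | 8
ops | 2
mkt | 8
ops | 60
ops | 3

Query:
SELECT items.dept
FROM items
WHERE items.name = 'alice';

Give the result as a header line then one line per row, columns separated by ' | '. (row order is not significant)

== RESULT ==
items.dept
hr
fin

Derivation:
After WHERE (2 rows):
items.yr | items.dept | items.name
20 | hr | alice
9 | fin | alice
After SELECT (2 rows):
items.dept
hr
fin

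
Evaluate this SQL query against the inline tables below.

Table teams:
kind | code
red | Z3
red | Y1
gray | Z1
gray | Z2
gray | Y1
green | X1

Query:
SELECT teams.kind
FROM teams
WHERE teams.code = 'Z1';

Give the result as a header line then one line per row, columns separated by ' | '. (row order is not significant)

After WHERE (1 rows):
teams.kind | teams.code
gray | Z1
After SELECT (1 rows):
teams.kind
gray

== RESULT ==
teams.kind
gray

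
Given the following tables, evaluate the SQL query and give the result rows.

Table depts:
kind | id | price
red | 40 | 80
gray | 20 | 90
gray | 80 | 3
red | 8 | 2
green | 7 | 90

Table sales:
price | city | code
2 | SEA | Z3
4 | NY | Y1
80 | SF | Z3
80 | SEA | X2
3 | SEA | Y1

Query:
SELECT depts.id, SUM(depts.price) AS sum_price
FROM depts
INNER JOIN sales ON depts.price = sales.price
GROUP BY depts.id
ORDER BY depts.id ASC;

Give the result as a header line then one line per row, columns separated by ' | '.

== RESULT ==
depts.id | sum_price
8 | 2
40 | 160
80 | 3

Derivation:
After JOIN sales (4 rows):
depts.kind | depts.id | depts.price | sales.price | sales.city | sales.code
red | 40 | 80 | 80 | SF | Z3
red | 40 | 80 | 80 | SEA | X2
gray | 80 | 3 | 3 | SEA | Y1
red | 8 | 2 | 2 | SEA | Z3
After GROUP BY (3 rows):
depts.id | sum_price
40 | 160
80 | 3
8 | 2
After ORDER BY (3 rows):
depts.id | sum_price
8 | 2
40 | 160
80 | 3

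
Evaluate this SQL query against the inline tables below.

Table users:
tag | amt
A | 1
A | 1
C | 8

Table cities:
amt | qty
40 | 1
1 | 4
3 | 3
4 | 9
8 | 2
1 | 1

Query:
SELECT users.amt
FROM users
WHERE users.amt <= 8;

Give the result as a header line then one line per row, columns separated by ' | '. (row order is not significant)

== RESULT ==
users.amt
1
1
8

Derivation:
After WHERE (3 rows):
users.tag | users.amt
A | 1
A | 1
C | 8
After SELECT (3 rows):
users.amt
1
1
8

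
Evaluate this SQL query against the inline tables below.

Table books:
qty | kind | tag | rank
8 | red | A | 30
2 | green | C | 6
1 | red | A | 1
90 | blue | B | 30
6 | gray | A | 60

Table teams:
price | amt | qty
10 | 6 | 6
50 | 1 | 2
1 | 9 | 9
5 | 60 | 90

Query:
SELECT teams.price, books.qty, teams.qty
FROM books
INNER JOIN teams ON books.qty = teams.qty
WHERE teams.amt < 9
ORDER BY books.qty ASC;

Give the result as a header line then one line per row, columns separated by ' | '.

After JOIN teams (3 rows):
books.qty | books.kind | books.tag | books.rank | teams.price | teams.amt | teams.qty
2 | green | C | 6 | 50 | 1 | 2
90 | blue | B | 30 | 5 | 60 | 90
6 | gray | A | 60 | 10 | 6 | 6
After WHERE (2 rows):
books.qty | books.kind | books.tag | books.rank | teams.price | teams.amt | teams.qty
2 | green | C | 6 | 50 | 1 | 2
6 | gray | A | 60 | 10 | 6 | 6
After SELECT (2 rows):
teams.price | books.qty | teams.qty
50 | 2 | 2
10 | 6 | 6
After ORDER BY (2 rows):
teams.price | books.qty | teams.qty
50 | 2 | 2
10 | 6 | 6

== RESULT ==
teams.price | books.qty | teams.qty
50 | 2 | 2
10 | 6 | 6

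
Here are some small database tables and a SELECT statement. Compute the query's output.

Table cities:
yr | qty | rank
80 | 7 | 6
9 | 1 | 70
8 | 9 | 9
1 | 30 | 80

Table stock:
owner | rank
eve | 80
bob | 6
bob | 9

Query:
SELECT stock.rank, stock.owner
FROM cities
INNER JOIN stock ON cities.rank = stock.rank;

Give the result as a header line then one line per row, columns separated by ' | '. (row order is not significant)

After JOIN stock (3 rows):
cities.yr | cities.qty | cities.rank | stock.owner | stock.rank
80 | 7 | 6 | bob | 6
8 | 9 | 9 | bob | 9
1 | 30 | 80 | eve | 80
After SELECT (3 rows):
stock.rank | stock.owner
6 | bob
9 | bob
80 | eve

== RESULT ==
stock.rank | stock.owner
6 | bob
9 | bob
80 | eve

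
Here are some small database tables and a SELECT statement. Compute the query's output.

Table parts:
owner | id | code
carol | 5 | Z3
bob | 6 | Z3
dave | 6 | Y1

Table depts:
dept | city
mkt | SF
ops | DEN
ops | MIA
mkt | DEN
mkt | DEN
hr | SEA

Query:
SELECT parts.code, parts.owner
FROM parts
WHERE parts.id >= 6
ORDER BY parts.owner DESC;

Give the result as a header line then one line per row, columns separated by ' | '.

== RESULT ==
parts.code | parts.owner
Y1 | dave
Z3 | bob

Derivation:
After WHERE (2 rows):
parts.owner | parts.id | parts.code
bob | 6 | Z3
dave | 6 | Y1
After SELECT (2 rows):
parts.code | parts.owner
Z3 | bob
Y1 | dave
After ORDER BY (2 rows):
parts.code | parts.owner
Y1 | dave
Z3 | bob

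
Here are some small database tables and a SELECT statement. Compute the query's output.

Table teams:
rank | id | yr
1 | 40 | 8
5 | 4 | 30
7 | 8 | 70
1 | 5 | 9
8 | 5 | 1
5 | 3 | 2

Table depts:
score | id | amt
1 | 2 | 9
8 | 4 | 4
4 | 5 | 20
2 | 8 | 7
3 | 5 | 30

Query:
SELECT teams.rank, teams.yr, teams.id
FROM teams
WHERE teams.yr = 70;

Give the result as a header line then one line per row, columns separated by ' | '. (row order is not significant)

After WHERE (1 rows):
teams.rank | teams.id | teams.yr
7 | 8 | 70
After SELECT (1 rows):
teams.rank | teams.yr | teams.id
7 | 70 | 8

== RESULT ==
teams.rank | teams.yr | teams.id
7 | 70 | 8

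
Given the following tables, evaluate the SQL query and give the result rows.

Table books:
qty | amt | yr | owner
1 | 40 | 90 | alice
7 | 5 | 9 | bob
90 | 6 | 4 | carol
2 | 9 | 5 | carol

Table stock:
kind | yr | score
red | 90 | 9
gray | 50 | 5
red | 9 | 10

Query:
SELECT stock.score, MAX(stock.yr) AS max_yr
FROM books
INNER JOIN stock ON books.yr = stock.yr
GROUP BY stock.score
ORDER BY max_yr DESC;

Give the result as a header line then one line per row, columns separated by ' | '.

After JOIN stock (2 rows):
books.qty | books.amt | books.yr | books.owner | stock.kind | stock.yr | stock.score
1 | 40 | 90 | alice | red | 90 | 9
7 | 5 | 9 | bob | red | 9 | 10
After GROUP BY (2 rows):
stock.score | max_yr
9 | 90
10 | 9
After ORDER BY (2 rows):
stock.score | max_yr
9 | 90
10 | 9

== RESULT ==
stock.score | max_yr
9 | 90
10 | 9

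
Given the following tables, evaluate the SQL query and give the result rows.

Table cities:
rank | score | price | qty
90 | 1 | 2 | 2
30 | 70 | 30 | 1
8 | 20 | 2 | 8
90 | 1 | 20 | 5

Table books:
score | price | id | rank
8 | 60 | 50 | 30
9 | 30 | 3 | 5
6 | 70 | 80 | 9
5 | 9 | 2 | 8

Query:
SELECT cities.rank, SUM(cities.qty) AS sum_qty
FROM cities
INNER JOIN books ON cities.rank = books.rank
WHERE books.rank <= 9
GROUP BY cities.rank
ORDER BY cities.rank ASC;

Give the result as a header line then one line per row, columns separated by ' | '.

After JOIN books (2 rows):
cities.rank | cities.score | cities.price | cities.qty | books.score | books.price | books.id | books.rank
30 | 70 | 30 | 1 | 8 | 60 | 50 | 30
8 | 20 | 2 | 8 | 5 | 9 | 2 | 8
After WHERE (1 rows):
cities.rank | cities.score | cities.price | cities.qty | books.score | books.price | books.id | books.rank
8 | 20 | 2 | 8 | 5 | 9 | 2 | 8
After GROUP BY (1 rows):
cities.rank | sum_qty
8 | 8
After ORDER BY (1 rows):
cities.rank | sum_qty
8 | 8

== RESULT ==
cities.rank | sum_qty
8 | 8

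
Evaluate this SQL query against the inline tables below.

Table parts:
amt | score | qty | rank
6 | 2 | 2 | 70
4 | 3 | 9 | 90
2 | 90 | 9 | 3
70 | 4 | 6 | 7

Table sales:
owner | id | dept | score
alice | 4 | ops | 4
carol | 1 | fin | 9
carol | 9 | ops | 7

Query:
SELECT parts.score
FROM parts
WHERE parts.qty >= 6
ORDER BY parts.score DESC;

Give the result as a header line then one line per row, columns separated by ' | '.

After WHERE (3 rows):
parts.amt | parts.score | parts.qty | parts.rank
4 | 3 | 9 | 90
2 | 90 | 9 | 3
70 | 4 | 6 | 7
After SELECT (3 rows):
parts.score
3
90
4
After ORDER BY (3 rows):
parts.score
90
4
3

== RESULT ==
parts.score
90
4
3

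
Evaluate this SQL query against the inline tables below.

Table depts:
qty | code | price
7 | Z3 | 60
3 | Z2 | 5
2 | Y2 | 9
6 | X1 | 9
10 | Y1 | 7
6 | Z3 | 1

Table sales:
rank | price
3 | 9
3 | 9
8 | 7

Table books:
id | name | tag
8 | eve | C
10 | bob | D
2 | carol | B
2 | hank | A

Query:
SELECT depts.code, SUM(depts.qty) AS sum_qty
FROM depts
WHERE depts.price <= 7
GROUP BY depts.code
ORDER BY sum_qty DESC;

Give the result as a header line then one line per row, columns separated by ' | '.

== RESULT ==
depts.code | sum_qty
Y1 | 10
Z3 | 6
Z2 | 3

Derivation:
After WHERE (3 rows):
depts.qty | depts.code | depts.price
3 | Z2 | 5
10 | Y1 | 7
6 | Z3 | 1
After GROUP BY (3 rows):
depts.code | sum_qty
Z2 | 3
Y1 | 10
Z3 | 6
After ORDER BY (3 rows):
depts.code | sum_qty
Y1 | 10
Z3 | 6
Z2 | 3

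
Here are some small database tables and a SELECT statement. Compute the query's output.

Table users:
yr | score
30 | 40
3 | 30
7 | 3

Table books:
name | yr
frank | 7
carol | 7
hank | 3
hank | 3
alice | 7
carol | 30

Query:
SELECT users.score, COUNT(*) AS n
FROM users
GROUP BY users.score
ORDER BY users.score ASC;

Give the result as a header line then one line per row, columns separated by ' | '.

After GROUP BY (3 rows):
users.score | n
40 | 1
30 | 1
3 | 1
After ORDER BY (3 rows):
users.score | n
3 | 1
30 | 1
40 | 1

== RESULT ==
users.score | n
3 | 1
30 | 1
40 | 1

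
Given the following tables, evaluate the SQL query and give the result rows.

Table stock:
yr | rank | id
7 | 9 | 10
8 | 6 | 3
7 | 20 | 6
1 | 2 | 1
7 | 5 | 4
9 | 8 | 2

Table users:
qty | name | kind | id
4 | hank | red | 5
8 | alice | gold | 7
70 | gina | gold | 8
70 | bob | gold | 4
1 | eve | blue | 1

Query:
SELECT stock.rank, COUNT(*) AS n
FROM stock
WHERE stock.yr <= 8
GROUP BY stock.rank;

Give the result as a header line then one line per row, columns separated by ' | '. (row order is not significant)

== RESULT ==
stock.rank | n
9 | 1
6 | 1
20 | 1
2 | 1
5 | 1

Derivation:
After WHERE (5 rows):
stock.yr | stock.rank | stock.id
7 | 9 | 10
8 | 6 | 3
7 | 20 | 6
1 | 2 | 1
7 | 5 | 4
After GROUP BY (5 rows):
stock.rank | n
9 | 1
6 | 1
20 | 1
2 | 1
5 | 1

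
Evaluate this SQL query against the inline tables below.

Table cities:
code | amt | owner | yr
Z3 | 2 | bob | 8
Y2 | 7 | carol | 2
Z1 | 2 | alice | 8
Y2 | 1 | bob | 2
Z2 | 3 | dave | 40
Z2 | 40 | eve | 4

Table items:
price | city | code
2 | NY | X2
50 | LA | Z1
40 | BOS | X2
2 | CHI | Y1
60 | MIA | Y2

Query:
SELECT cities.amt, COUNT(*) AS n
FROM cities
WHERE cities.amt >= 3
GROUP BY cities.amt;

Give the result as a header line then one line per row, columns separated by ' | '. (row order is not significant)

== RESULT ==
cities.amt | n
7 | 1
3 | 1
40 | 1

Derivation:
After WHERE (3 rows):
cities.code | cities.amt | cities.owner | cities.yr
Y2 | 7 | carol | 2
Z2 | 3 | dave | 40
Z2 | 40 | eve | 4
After GROUP BY (3 rows):
cities.amt | n
7 | 1
3 | 1
40 | 1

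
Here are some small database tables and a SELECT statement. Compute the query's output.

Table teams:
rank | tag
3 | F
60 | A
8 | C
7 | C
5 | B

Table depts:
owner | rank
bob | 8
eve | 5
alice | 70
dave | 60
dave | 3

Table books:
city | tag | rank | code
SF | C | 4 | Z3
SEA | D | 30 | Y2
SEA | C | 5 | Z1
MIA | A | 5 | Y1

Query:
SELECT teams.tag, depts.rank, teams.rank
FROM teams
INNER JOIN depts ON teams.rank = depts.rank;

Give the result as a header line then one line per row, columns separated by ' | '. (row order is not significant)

== RESULT ==
teams.tag | depts.rank | teams.rank
F | 3 | 3
A | 60 | 60
C | 8 | 8
B | 5 | 5

Derivation:
After JOIN depts (4 rows):
teams.rank | teams.tag | depts.owner | depts.rank
3 | F | dave | 3
60 | A | dave | 60
8 | C | bob | 8
5 | B | eve | 5
After SELECT (4 rows):
teams.tag | depts.rank | teams.rank
F | 3 | 3
A | 60 | 60
C | 8 | 8
B | 5 | 5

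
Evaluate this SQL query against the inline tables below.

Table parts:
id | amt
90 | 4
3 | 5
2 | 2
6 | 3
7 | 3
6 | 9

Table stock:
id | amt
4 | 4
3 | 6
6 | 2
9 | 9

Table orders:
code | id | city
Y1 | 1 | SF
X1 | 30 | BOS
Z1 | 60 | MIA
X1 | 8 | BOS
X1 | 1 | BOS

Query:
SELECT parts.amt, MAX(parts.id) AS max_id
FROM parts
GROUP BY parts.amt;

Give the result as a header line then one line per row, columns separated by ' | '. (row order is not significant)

== RESULT ==
parts.amt | max_id
4 | 90
5 | 3
2 | 2
3 | 7
9 | 6

Derivation:
After GROUP BY (5 rows):
parts.amt | max_id
4 | 90
5 | 3
2 | 2
3 | 7
9 | 6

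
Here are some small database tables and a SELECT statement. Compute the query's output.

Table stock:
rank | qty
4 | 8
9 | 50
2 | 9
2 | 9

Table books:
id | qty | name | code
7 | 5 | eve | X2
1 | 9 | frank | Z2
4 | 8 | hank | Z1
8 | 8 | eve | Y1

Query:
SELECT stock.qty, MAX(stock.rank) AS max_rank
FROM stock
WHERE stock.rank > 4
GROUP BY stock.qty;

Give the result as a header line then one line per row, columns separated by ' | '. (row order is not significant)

After WHERE (1 rows):
stock.rank | stock.qty
9 | 50
After GROUP BY (1 rows):
stock.qty | max_rank
50 | 9

== RESULT ==
stock.qty | max_rank
50 | 9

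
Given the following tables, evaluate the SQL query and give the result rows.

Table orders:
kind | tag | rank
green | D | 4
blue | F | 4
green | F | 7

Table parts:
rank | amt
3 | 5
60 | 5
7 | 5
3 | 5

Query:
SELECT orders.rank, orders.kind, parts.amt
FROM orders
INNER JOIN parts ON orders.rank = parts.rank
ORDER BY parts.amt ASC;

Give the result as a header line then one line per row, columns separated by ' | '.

After JOIN parts (1 rows):
orders.kind | orders.tag | orders.rank | parts.rank | parts.amt
green | F | 7 | 7 | 5
After SELECT (1 rows):
orders.rank | orders.kind | parts.amt
7 | green | 5
After ORDER BY (1 rows):
orders.rank | orders.kind | parts.amt
7 | green | 5

== RESULT ==
orders.rank | orders.kind | parts.amt
7 | green | 5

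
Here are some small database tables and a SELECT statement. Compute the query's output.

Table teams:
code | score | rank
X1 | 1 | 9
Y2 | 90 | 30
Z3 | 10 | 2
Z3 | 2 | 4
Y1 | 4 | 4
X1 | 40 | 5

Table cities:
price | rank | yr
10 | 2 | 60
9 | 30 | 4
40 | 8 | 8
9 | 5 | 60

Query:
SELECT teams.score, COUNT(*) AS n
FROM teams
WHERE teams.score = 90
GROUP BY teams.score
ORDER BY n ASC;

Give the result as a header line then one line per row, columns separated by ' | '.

After WHERE (1 rows):
teams.code | teams.score | teams.rank
Y2 | 90 | 30
After GROUP BY (1 rows):
teams.score | n
90 | 1
After ORDER BY (1 rows):
teams.score | n
90 | 1

== RESULT ==
teams.score | n
90 | 1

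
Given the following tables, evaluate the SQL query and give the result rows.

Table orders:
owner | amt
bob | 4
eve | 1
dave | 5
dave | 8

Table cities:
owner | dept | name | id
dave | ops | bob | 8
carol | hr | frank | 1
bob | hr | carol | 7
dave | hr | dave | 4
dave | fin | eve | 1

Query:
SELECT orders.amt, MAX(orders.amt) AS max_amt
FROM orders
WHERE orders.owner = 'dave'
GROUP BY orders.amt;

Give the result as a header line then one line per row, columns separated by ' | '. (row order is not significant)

After WHERE (2 rows):
orders.owner | orders.amt
dave | 5
dave | 8
After GROUP BY (2 rows):
orders.amt | max_amt
5 | 5
8 | 8

== RESULT ==
orders.amt | max_amt
5 | 5
8 | 8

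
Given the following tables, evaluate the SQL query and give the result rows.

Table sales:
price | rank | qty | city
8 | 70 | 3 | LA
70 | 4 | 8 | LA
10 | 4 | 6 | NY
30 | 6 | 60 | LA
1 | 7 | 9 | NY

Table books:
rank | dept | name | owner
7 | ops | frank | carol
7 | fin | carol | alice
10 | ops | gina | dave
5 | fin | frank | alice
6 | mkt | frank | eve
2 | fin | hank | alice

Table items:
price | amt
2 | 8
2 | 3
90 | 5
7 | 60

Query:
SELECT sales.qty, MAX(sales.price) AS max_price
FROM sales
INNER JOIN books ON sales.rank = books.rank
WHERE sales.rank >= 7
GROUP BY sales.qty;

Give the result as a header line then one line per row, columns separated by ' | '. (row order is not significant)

After JOIN books (3 rows):
sales.price | sales.rank | sales.qty | sales.city | books.rank | books.dept | books.name | books.owner
30 | 6 | 60 | LA | 6 | mkt | frank | eve
1 | 7 | 9 | NY | 7 | ops | frank | carol
1 | 7 | 9 | NY | 7 | fin | carol | alice
After WHERE (2 rows):
sales.price | sales.rank | sales.qty | sales.city | books.rank | books.dept | books.name | books.owner
1 | 7 | 9 | NY | 7 | ops | frank | carol
1 | 7 | 9 | NY | 7 | fin | carol | alice
After GROUP BY (1 rows):
sales.qty | max_price
9 | 1

== RESULT ==
sales.qty | max_price
9 | 1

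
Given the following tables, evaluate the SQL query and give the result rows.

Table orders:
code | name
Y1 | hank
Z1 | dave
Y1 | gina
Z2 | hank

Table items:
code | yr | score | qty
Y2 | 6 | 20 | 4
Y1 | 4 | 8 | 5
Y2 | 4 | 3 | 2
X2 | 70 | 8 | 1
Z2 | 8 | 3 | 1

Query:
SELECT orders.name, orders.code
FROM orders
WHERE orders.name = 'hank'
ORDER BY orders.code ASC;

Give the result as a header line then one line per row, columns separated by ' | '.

After WHERE (2 rows):
orders.code | orders.name
Y1 | hank
Z2 | hank
After SELECT (2 rows):
orders.name | orders.code
hank | Y1
hank | Z2
After ORDER BY (2 rows):
orders.name | orders.code
hank | Y1
hank | Z2

== RESULT ==
orders.name | orders.code
hank | Y1
hank | Z2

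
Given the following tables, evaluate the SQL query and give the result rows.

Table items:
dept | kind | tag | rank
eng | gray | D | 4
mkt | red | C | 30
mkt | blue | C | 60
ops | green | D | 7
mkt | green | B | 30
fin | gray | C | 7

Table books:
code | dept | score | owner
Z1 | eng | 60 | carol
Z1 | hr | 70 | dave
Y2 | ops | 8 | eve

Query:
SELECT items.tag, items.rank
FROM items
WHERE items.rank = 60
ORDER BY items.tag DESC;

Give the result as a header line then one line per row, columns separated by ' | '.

== RESULT ==
items.tag | items.rank
C | 60

Derivation:
After WHERE (1 rows):
items.dept | items.kind | items.tag | items.rank
mkt | blue | C | 60
After SELECT (1 rows):
items.tag | items.rank
C | 60
After ORDER BY (1 rows):
items.tag | items.rank
C | 60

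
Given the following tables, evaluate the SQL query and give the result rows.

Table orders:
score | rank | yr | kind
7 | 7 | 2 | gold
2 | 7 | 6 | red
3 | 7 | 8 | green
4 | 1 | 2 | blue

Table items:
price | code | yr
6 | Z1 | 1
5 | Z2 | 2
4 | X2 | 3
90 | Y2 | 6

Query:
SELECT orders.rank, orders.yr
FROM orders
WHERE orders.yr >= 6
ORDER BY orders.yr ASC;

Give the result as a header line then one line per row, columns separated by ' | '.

After WHERE (2 rows):
orders.score | orders.rank | orders.yr | orders.kind
2 | 7 | 6 | red
3 | 7 | 8 | green
After SELECT (2 rows):
orders.rank | orders.yr
7 | 6
7 | 8
After ORDER BY (2 rows):
orders.rank | orders.yr
7 | 6
7 | 8

== RESULT ==
orders.rank | orders.yr
7 | 6
7 | 8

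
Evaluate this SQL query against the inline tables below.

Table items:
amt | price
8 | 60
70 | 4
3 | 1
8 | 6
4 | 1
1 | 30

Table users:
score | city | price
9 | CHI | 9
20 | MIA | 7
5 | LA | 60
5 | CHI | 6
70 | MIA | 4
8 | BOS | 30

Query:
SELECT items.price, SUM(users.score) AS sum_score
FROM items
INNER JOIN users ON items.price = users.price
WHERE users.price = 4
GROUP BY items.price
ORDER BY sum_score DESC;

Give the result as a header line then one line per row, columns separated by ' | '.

After JOIN users (4 rows):
items.amt | items.price | users.score | users.city | users.price
8 | 60 | 5 | LA | 60
70 | 4 | 70 | MIA | 4
8 | 6 | 5 | CHI | 6
1 | 30 | 8 | BOS | 30
After WHERE (1 rows):
items.amt | items.price | users.score | users.city | users.price
70 | 4 | 70 | MIA | 4
After GROUP BY (1 rows):
items.price | sum_score
4 | 70
After ORDER BY (1 rows):
items.price | sum_score
4 | 70

== RESULT ==
items.price | sum_score
4 | 70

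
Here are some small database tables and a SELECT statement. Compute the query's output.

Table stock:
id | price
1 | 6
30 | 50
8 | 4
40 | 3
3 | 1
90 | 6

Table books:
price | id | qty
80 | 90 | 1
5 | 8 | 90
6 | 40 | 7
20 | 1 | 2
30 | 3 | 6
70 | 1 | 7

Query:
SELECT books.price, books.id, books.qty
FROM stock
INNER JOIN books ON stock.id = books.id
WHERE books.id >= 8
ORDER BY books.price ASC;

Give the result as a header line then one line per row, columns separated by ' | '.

After JOIN books (6 rows):
stock.id | stock.price | books.price | books.id | books.qty
1 | 6 | 20 | 1 | 2
1 | 6 | 70 | 1 | 7
8 | 4 | 5 | 8 | 90
40 | 3 | 6 | 40 | 7
3 | 1 | 30 | 3 | 6
90 | 6 | 80 | 90 | 1
After WHERE (3 rows):
stock.id | stock.price | books.price | books.id | books.qty
8 | 4 | 5 | 8 | 90
40 | 3 | 6 | 40 | 7
90 | 6 | 80 | 90 | 1
After SELECT (3 rows):
books.price | books.id | books.qty
5 | 8 | 90
6 | 40 | 7
80 | 90 | 1
After ORDER BY (3 rows):
books.price | books.id | books.qty
5 | 8 | 90
6 | 40 | 7
80 | 90 | 1

== RESULT ==
books.price | books.id | books.qty
5 | 8 | 90
6 | 40 | 7
80 | 90 | 1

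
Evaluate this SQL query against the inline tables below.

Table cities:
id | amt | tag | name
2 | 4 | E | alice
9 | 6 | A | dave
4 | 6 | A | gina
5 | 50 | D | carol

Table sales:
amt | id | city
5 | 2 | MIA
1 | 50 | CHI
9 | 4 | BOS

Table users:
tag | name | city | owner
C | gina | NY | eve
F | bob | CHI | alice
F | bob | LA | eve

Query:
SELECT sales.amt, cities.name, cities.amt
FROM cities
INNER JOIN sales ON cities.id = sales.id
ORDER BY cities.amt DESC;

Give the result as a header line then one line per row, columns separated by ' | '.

== RESULT ==
sales.amt | cities.name | cities.amt
9 | gina | 6
5 | alice | 4

Derivation:
After JOIN sales (2 rows):
cities.id | cities.amt | cities.tag | cities.name | sales.amt | sales.id | sales.city
2 | 4 | E | alice | 5 | 2 | MIA
4 | 6 | A | gina | 9 | 4 | BOS
After SELECT (2 rows):
sales.amt | cities.name | cities.amt
5 | alice | 4
9 | gina | 6
After ORDER BY (2 rows):
sales.amt | cities.name | cities.amt
9 | gina | 6
5 | alice | 4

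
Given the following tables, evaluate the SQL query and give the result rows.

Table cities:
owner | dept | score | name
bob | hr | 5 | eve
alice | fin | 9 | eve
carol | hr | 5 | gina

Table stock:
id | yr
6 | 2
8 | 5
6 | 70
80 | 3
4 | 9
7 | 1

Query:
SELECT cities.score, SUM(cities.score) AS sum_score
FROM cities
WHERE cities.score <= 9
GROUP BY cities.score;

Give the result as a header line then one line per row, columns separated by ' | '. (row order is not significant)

After WHERE (3 rows):
cities.owner | cities.dept | cities.score | cities.name
bob | hr | 5 | eve
alice | fin | 9 | eve
carol | hr | 5 | gina
After GROUP BY (2 rows):
cities.score | sum_score
5 | 10
9 | 9

== RESULT ==
cities.score | sum_score
5 | 10
9 | 9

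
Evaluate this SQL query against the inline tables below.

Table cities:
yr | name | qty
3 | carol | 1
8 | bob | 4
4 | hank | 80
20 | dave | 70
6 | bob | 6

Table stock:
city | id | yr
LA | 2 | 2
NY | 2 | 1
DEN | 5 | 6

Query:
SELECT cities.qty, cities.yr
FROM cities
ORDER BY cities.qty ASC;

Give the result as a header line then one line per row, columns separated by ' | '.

== RESULT ==
cities.qty | cities.yr
1 | 3
4 | 8
6 | 6
70 | 20
80 | 4

Derivation:
After SELECT (5 rows):
cities.qty | cities.yr
1 | 3
4 | 8
80 | 4
70 | 20
6 | 6
After ORDER BY (5 rows):
cities.qty | cities.yr
1 | 3
4 | 8
6 | 6
70 | 20
80 | 4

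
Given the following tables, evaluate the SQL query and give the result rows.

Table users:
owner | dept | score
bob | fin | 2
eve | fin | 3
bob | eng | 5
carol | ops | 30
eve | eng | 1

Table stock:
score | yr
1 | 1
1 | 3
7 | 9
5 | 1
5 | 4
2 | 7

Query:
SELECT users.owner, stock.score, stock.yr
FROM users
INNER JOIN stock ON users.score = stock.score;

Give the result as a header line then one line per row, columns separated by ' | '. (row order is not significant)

== RESULT ==
users.owner | stock.score | stock.yr
bob | 2 | 7
bob | 5 | 1
bob | 5 | 4
eve | 1 | 1
eve | 1 | 3

Derivation:
After JOIN stock (5 rows):
users.owner | users.dept | users.score | stock.score | stock.yr
bob | fin | 2 | 2 | 7
bob | eng | 5 | 5 | 1
bob | eng | 5 | 5 | 4
eve | eng | 1 | 1 | 1
eve | eng | 1 | 1 | 3
After SELECT (5 rows):
users.owner | stock.score | stock.yr
bob | 2 | 7
bob | 5 | 1
bob | 5 | 4
eve | 1 | 1
eve | 1 | 3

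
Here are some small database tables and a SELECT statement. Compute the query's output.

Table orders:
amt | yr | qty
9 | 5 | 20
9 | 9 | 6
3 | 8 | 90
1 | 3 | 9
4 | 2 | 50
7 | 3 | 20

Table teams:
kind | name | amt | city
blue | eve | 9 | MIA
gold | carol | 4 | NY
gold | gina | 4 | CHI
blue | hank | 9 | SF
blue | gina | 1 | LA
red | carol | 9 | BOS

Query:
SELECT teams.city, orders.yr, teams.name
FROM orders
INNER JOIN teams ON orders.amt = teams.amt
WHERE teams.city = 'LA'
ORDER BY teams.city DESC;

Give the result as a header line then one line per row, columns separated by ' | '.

== RESULT ==
teams.city | orders.yr | teams.name
LA | 3 | gina

Derivation:
After JOIN teams (9 rows):
orders.amt | orders.yr | orders.qty | teams.kind | teams.name | teams.amt | teams.city
9 | 5 | 20 | blue | eve | 9 | MIA
9 | 5 | 20 | blue | hank | 9 | SF
9 | 5 | 20 | red | carol | 9 | BOS
9 | 9 | 6 | blue | eve | 9 | MIA
9 | 9 | 6 | blue | hank | 9 | SF
9 | 9 | 6 | red | carol | 9 | BOS
1 | 3 | 9 | blue | gina | 1 | LA
4 | 2 | 50 | gold | carol | 4 | NY
4 | 2 | 50 | gold | gina | 4 | CHI
After WHERE (1 rows):
orders.amt | orders.yr | orders.qty | teams.kind | teams.name | teams.amt | teams.city
1 | 3 | 9 | blue | gina | 1 | LA
After SELECT (1 rows):
teams.city | orders.yr | teams.name
LA | 3 | gina
After ORDER BY (1 rows):
teams.city | orders.yr | teams.name
LA | 3 | gina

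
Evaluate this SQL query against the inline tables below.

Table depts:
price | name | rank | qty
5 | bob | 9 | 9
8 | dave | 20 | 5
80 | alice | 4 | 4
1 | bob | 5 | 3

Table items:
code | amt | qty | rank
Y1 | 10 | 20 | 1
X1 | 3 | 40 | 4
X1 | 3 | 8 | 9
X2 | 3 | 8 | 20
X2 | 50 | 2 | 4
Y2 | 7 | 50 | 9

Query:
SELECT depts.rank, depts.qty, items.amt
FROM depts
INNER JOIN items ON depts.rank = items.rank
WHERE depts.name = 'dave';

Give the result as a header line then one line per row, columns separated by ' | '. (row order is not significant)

== RESULT ==
depts.rank | depts.qty | items.amt
20 | 5 | 3

Derivation:
After JOIN items (5 rows):
depts.price | depts.name | depts.rank | depts.qty | items.code | items.amt | items.qty | items.rank
5 | bob | 9 | 9 | X1 | 3 | 8 | 9
5 | bob | 9 | 9 | Y2 | 7 | 50 | 9
8 | dave | 20 | 5 | X2 | 3 | 8 | 20
80 | alice | 4 | 4 | X1 | 3 | 40 | 4
80 | alice | 4 | 4 | X2 | 50 | 2 | 4
After WHERE (1 rows):
depts.price | depts.name | depts.rank | depts.qty | items.code | items.amt | items.qty | items.rank
8 | dave | 20 | 5 | X2 | 3 | 8 | 20
After SELECT (1 rows):
depts.rank | depts.qty | items.amt
20 | 5 | 3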